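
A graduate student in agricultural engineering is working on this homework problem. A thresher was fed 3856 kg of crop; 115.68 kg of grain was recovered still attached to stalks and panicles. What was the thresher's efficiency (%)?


eta = (total - unthreshed) / total * 100
    = (3856 - 115.68) / 3856 * 100
    = 3740.32 / 3856 * 100
    = 97%


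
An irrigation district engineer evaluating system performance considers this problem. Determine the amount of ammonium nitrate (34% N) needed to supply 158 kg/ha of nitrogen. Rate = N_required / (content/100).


Rate = N_required / (N_content / 100)
     = 158 / (34 / 100)
     = 158 / 0.34
     = 464.71 kg/ha


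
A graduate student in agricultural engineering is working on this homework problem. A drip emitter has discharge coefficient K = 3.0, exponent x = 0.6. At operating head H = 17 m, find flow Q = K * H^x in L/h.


Q = K * H^x
  = 3.0 * 17^0.6
  = 3.0 * 5.4736
  = 16.42 L/h


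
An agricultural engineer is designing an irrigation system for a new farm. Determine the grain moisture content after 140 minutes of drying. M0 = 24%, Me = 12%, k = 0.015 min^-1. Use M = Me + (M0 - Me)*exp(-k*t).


M = Me + (M0 - Me) * e^(-k*t)
  = 12 + (24 - 12) * e^(-0.015*140)
  = 12 + 12 * e^(-2.100)
  = 12 + 12 * 0.12246
  = 12 + 1.4695
  = 13.47%


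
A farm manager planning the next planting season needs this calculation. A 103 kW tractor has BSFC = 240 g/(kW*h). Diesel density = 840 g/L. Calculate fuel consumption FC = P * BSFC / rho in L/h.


FC = P * BSFC / rho_fuel
   = 103 * 240 / 840
   = 24720 / 840
   = 29.43 L/h


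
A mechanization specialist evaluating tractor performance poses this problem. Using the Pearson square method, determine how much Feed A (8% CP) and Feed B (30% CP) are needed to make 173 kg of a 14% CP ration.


parts_A = CP_b - target = 30 - 14 = 16
parts_B = target - CP_a = 14 - 8 = 6
total_parts = 16 + 6 = 22
Feed A = 173 * 16 / 22 = 125.82 kg
Feed B = 173 * 6 / 22 = 47.18 kg

125.82 kg


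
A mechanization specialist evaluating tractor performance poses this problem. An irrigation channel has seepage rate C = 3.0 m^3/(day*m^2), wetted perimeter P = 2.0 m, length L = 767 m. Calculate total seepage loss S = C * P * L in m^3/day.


S = C * P * L
  = 3.0 * 2.0 * 767
  = 4602 m^3/day


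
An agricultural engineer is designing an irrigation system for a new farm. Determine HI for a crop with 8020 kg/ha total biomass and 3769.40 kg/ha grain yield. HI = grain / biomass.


HI = grain_yield / biomass
   = 3769.40 / 8020
   = 0.47


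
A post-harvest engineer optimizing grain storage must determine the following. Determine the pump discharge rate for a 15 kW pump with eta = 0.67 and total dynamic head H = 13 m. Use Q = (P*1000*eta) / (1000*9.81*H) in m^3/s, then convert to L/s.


Q = (P * 1000 * eta) / (rho * g * H)
  = (15 * 1000 * 0.67) / (1000 * 9.81 * 13)
  = 10050 / 127530
  = 0.07880 m^3/s = 78.80 L/s


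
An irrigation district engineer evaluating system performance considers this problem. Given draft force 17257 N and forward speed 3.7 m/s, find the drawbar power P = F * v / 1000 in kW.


P = F * v / 1000
  = 17257 * 3.7 / 1000
  = 63850.90 / 1000
  = 63.85 kW


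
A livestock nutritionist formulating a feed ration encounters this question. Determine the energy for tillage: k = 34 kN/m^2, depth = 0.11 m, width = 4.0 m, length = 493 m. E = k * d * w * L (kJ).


E = k * d * w * L
  = 34 * 0.11 * 4.0 * 493
  = 7375.28 kJ


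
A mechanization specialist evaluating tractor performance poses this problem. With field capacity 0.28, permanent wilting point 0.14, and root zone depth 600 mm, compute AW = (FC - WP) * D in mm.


AW = (FC - WP) * D
   = (0.28 - 0.14) * 600
   = 0.14 * 600
   = 84 mm


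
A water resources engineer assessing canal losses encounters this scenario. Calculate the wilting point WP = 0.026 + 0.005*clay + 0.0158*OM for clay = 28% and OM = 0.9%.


WP = 0.026 + 0.005*28 + 0.0158*0.9
   = 0.026 + 0.1400 + 0.0142
   = 0.1802


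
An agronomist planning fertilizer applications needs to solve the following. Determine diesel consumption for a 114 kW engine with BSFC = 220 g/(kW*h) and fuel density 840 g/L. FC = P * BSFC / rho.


FC = P * BSFC / rho_fuel
   = 114 * 220 / 840
   = 25080 / 840
   = 29.86 L/h


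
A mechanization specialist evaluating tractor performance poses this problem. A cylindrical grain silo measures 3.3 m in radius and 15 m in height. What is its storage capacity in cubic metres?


V = pi * r^2 * h
  = pi * 3.3^2 * 15
  = pi * 10.89 * 15
  = 513.18 m^3


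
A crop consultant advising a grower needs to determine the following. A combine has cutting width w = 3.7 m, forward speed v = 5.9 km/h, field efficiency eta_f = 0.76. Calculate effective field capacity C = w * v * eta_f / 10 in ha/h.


C = w * v * eta_f / 10
  = 3.7 * 5.9 * 0.76 / 10
  = 16.59 / 10
  = 1.66 ha/h


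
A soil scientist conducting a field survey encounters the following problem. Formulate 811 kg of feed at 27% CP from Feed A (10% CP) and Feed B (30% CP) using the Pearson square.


parts_A = CP_b - target = 30 - 27 = 3
parts_B = target - CP_a = 27 - 10 = 17
total_parts = 3 + 17 = 20
Feed A = 811 * 3 / 20 = 121.65 kg
Feed B = 811 * 17 / 20 = 689.35 kg

121.65 kg


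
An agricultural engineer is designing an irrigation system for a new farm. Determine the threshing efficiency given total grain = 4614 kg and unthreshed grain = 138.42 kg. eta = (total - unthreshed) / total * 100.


eta = (total - unthreshed) / total * 100
    = (4614 - 138.42) / 4614 * 100
    = 4475.58 / 4614 * 100
    = 97%


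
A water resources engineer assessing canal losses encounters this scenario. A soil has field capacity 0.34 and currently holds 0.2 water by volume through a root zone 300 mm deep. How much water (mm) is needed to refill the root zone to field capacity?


SMD = (FC - theta) * D
    = (0.34 - 0.2) * 300
    = 0.140 * 300
    = 42 mm


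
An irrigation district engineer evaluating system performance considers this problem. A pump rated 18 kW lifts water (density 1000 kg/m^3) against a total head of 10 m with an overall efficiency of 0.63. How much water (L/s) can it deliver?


Q = (P * 1000 * eta) / (rho * g * H)
  = (18 * 1000 * 0.63) / (1000 * 9.81 * 10)
  = 11340 / 98100
  = 0.11560 m^3/s = 115.60 L/s


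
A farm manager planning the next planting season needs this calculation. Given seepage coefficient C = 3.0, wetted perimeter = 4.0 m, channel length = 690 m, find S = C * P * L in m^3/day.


S = C * P * L
  = 3.0 * 4.0 * 690
  = 8280 m^3/day


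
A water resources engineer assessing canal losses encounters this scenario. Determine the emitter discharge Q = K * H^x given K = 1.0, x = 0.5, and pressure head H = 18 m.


Q = K * H^x
  = 1.0 * 18^0.5
  = 1.0 * 4.2426
  = 4.24 L/h


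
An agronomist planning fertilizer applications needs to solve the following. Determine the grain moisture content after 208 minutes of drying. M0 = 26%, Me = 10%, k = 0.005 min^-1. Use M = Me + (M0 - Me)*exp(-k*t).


M = Me + (M0 - Me) * e^(-k*t)
  = 10 + (26 - 10) * e^(-0.005*208)
  = 10 + 16 * e^(-1.040)
  = 10 + 16 * 0.35345
  = 10 + 5.6553
  = 15.66%


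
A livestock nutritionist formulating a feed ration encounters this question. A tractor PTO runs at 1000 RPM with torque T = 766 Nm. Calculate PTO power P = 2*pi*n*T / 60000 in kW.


P = 2*pi*n*T / 60000
  = 2*pi * 1000 * 766 / 60000
  = 4812919.95 / 60000
  = 80.22 kW


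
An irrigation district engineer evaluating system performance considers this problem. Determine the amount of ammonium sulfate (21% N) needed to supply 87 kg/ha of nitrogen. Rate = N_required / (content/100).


Rate = N_required / (N_content / 100)
     = 87 / (21 / 100)
     = 87 / 0.21
     = 414.29 kg/ha


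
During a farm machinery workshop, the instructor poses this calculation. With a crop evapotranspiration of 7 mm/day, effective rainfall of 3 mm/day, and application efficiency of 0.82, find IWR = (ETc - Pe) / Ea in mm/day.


IWR = (ETc - Pe) / Ea
    = (7 - 3) / 0.82
    = 4 / 0.82
    = 4.88 mm/day


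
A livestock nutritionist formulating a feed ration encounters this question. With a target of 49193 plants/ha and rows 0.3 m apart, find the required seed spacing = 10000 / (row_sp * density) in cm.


spacing = 10000 / (row_sp * density)
        = 10000 / (0.3 * 49193)
        = 10000 / 14757.90
        = 0.67760 m = 67.76 cm


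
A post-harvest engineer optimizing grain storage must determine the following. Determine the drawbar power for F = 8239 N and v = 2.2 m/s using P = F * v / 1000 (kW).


P = F * v / 1000
  = 8239 * 2.2 / 1000
  = 18125.80 / 1000
  = 18.13 kW


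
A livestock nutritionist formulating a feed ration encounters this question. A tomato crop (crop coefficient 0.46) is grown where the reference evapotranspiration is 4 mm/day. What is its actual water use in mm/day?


ETc = Kc * ET0
    = 0.46 * 4
    = 1.84 mm/day


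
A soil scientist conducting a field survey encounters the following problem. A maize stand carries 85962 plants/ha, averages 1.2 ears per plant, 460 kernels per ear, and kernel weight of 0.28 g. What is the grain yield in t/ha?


Y = density * ears * kernels * kw
  = 85962 * 1.2 * 460 * 0.28 g/ha
  = 13286286.72 g/ha
  = 13286.29 kg/ha = 13.29 t/ha


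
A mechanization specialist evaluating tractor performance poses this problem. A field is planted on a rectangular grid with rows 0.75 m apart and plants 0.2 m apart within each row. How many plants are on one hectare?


D = 10000 / (row_sp * plant_sp)
  = 10000 / (0.75 * 0.2)
  = 10000 / 0.1500
  = 66666.67 plants/ha


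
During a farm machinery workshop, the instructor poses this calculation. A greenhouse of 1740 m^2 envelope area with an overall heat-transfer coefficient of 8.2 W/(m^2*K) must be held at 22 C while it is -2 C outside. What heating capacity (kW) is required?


dT = 22 - (-2) = 24 K
Q = U * A * dT
  = 8.2 * 1740 * 24
  = 342432 W = 342.43 kW


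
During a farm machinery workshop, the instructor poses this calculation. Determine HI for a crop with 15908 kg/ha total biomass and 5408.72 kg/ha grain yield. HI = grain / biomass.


HI = grain_yield / biomass
   = 5408.72 / 15908
   = 0.34


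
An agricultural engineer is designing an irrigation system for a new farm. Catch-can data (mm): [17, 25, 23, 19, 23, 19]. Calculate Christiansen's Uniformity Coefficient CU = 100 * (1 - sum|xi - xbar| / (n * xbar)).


xbar = 126 / 6 = 21
sum|xi - xbar| = 16
CU = 100 * (1 - 16 / (6 * 21))
   = 100 * (1 - 0.1270)
   = 87.30%


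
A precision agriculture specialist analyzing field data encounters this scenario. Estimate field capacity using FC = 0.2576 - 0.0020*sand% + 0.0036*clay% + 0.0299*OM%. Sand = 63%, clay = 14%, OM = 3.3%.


FC = 0.2576 - 0.0020*63 + 0.0036*14 + 0.0299*3.3
   = 0.2576 - 0.1260 + 0.0504 + 0.0987
   = 0.2807


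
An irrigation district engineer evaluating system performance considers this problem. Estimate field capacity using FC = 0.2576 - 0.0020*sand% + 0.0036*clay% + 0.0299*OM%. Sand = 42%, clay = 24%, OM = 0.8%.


FC = 0.2576 - 0.0020*42 + 0.0036*24 + 0.0299*0.8
   = 0.2576 - 0.0840 + 0.0864 + 0.0239
   = 0.2839


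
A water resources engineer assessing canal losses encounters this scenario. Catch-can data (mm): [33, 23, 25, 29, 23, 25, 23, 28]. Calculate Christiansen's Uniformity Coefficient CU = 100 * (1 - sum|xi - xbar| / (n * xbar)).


xbar = 209 / 8 = 26.125
sum|xi - xbar| = 23.250
CU = 100 * (1 - 23.250 / (8 * 26.125))
   = 100 * (1 - 0.1112)
   = 88.88%


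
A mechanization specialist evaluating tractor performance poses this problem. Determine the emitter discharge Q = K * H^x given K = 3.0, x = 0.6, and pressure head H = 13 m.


Q = K * H^x
  = 3.0 * 13^0.6
  = 3.0 * 4.6598
  = 13.98 L/h


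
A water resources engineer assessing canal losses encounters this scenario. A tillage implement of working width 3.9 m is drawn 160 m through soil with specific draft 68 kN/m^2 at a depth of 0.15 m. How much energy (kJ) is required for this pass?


E = k * d * w * L
  = 68 * 0.15 * 3.9 * 160
  = 6364.80 kJ


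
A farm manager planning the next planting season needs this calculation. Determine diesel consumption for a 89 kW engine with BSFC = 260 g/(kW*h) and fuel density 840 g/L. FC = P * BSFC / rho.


FC = P * BSFC / rho_fuel
   = 89 * 260 / 840
   = 23140 / 840
   = 27.55 L/h


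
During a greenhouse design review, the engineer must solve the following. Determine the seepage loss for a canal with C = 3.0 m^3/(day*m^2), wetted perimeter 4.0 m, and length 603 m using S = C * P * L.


S = C * P * L
  = 3.0 * 4.0 * 603
  = 7236 m^3/day


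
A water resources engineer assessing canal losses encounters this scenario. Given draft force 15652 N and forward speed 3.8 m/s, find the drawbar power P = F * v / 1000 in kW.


P = F * v / 1000
  = 15652 * 3.8 / 1000
  = 59477.60 / 1000
  = 59.48 kW


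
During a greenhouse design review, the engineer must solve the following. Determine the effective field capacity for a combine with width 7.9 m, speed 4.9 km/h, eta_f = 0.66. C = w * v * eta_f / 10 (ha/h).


C = w * v * eta_f / 10
  = 7.9 * 4.9 * 0.66 / 10
  = 25.55 / 10
  = 2.55 ha/h


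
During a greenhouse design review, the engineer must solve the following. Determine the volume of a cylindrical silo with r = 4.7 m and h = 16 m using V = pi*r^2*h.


V = pi * r^2 * h
  = pi * 4.7^2 * 16
  = pi * 22.09 * 16
  = 1110.36 m^3


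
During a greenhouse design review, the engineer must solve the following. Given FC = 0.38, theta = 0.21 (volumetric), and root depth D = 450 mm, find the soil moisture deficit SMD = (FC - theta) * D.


SMD = (FC - theta) * D
    = (0.38 - 0.21) * 450
    = 0.170 * 450
    = 76.50 mm


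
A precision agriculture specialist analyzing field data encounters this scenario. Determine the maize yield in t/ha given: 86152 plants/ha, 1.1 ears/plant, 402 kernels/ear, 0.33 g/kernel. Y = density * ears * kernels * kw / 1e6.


Y = density * ears * kernels * kw
  = 86152 * 1.1 * 402 * 0.33 g/ha
  = 12571816.75 g/ha
  = 12571.82 kg/ha = 12.57 t/ha


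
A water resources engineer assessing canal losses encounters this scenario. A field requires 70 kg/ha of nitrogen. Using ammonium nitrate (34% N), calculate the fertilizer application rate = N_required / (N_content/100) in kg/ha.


Rate = N_required / (N_content / 100)
     = 70 / (34 / 100)
     = 70 / 0.34
     = 205.88 kg/ha


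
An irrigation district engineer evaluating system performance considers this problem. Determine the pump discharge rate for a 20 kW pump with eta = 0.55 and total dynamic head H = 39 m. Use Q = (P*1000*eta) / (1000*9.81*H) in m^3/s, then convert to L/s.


Q = (P * 1000 * eta) / (rho * g * H)
  = (20 * 1000 * 0.55) / (1000 * 9.81 * 39)
  = 11000 / 382590
  = 0.02875 m^3/s = 28.75 L/s


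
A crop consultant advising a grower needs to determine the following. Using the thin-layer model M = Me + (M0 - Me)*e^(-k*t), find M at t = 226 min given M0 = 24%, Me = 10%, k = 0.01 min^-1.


M = Me + (M0 - Me) * e^(-k*t)
  = 10 + (24 - 10) * e^(-0.01*226)
  = 10 + 14 * e^(-2.260)
  = 10 + 14 * 0.10435
  = 10 + 1.4609
  = 11.46%


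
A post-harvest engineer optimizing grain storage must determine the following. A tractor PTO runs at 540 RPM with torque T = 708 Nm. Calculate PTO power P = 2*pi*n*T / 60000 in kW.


P = 2*pi*n*T / 60000
  = 2*pi * 540 * 708 / 60000
  = 2402187.41 / 60000
  = 40.04 kW


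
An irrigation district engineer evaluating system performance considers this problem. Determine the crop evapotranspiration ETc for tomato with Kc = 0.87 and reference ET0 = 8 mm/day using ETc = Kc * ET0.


ETc = Kc * ET0
    = 0.87 * 8
    = 6.96 mm/day


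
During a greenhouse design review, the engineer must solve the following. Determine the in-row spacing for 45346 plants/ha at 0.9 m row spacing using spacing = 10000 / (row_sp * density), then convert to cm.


spacing = 10000 / (row_sp * density)
        = 10000 / (0.9 * 45346)
        = 10000 / 40811.40
        = 0.24503 m = 24.50 cm


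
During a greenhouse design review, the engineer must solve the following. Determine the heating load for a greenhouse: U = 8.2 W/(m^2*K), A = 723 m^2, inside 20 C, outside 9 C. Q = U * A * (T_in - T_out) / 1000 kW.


dT = 20 - (9) = 11 K
Q = U * A * dT
  = 8.2 * 723 * 11
  = 65214.60 W = 65.21 kW


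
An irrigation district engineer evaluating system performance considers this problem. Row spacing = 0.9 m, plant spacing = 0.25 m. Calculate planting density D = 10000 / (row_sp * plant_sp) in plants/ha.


D = 10000 / (row_sp * plant_sp)
  = 10000 / (0.9 * 0.25)
  = 10000 / 0.2250
  = 44444.44 plants/ha


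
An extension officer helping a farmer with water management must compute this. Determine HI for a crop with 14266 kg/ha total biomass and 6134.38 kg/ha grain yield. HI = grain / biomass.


HI = grain_yield / biomass
   = 6134.38 / 14266
   = 0.43


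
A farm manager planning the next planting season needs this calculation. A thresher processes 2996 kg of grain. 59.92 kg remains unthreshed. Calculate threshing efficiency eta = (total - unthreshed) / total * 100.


eta = (total - unthreshed) / total * 100
    = (2996 - 59.92) / 2996 * 100
    = 2936.08 / 2996 * 100
    = 98%


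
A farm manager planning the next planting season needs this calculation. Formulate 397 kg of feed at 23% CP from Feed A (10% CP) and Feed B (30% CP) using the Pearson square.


parts_A = CP_b - target = 30 - 23 = 7
parts_B = target - CP_a = 23 - 10 = 13
total_parts = 7 + 13 = 20
Feed A = 397 * 7 / 20 = 138.95 kg
Feed B = 397 * 13 / 20 = 258.05 kg

138.95 kg


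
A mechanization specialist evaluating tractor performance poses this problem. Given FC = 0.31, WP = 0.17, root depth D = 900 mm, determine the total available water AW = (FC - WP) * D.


AW = (FC - WP) * D
   = (0.31 - 0.17) * 900
   = 0.14 * 900
   = 126 mm


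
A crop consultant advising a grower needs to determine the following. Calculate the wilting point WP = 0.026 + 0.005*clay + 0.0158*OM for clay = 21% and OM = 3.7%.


WP = 0.026 + 0.005*21 + 0.0158*3.7
   = 0.026 + 0.1050 + 0.0585
   = 0.1895


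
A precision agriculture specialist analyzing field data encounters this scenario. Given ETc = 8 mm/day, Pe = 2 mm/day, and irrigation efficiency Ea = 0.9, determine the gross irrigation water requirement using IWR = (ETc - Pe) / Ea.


IWR = (ETc - Pe) / Ea
    = (8 - 2) / 0.9
    = 6 / 0.9
    = 6.67 mm/day


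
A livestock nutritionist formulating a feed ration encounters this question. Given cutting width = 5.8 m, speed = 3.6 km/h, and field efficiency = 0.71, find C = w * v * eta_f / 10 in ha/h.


C = w * v * eta_f / 10
  = 5.8 * 3.6 * 0.71 / 10
  = 14.82 / 10
  = 1.48 ha/h


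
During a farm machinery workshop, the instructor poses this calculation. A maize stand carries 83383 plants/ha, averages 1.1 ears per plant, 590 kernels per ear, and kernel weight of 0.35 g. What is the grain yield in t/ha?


Y = density * ears * kernels * kw
  = 83383 * 1.1 * 590 * 0.35 g/ha
  = 18940448.45 g/ha
  = 18940.45 kg/ha = 18.94 t/ha


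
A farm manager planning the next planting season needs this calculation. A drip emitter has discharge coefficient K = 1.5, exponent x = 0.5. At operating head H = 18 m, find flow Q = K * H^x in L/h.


Q = K * H^x
  = 1.5 * 18^0.5
  = 1.5 * 4.2426
  = 6.36 L/h


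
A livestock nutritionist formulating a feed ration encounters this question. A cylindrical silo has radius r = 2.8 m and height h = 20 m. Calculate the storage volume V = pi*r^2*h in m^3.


V = pi * r^2 * h
  = pi * 2.8^2 * 20
  = pi * 7.84 * 20
  = 492.60 m^3


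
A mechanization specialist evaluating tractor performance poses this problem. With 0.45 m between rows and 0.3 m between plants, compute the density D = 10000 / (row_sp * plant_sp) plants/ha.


D = 10000 / (row_sp * plant_sp)
  = 10000 / (0.45 * 0.3)
  = 10000 / 0.1350
  = 74074.07 plants/ha


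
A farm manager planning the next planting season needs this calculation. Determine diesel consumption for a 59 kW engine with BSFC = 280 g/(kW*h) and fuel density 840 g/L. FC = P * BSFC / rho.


FC = P * BSFC / rho_fuel
   = 59 * 280 / 840
   = 16520 / 840
   = 19.67 L/h


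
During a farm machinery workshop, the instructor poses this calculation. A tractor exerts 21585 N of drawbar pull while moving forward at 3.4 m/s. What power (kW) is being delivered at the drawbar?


P = F * v / 1000
  = 21585 * 3.4 / 1000
  = 73389 / 1000
  = 73.39 kW


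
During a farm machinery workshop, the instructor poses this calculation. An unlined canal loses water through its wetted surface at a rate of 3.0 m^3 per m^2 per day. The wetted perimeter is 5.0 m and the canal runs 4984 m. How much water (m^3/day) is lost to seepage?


S = C * P * L
  = 3.0 * 5.0 * 4984
  = 74760 m^3/day


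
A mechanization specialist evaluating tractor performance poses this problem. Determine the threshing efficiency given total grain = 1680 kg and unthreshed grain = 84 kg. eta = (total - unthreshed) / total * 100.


eta = (total - unthreshed) / total * 100
    = (1680 - 84) / 1680 * 100
    = 1596 / 1680 * 100
    = 95%


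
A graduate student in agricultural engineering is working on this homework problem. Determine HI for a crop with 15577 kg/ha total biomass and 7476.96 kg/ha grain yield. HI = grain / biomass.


HI = grain_yield / biomass
   = 7476.96 / 15577
   = 0.48


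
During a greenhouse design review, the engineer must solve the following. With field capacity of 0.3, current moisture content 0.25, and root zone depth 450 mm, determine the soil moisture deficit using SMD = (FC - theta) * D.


SMD = (FC - theta) * D
    = (0.3 - 0.25) * 450
    = 0.050 * 450
    = 22.50 mm


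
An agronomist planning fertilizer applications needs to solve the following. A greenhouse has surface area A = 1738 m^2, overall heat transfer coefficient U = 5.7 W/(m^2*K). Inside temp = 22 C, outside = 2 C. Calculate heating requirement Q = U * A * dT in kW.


dT = 22 - (2) = 20 K
Q = U * A * dT
  = 5.7 * 1738 * 20
  = 198132 W = 198.13 kW


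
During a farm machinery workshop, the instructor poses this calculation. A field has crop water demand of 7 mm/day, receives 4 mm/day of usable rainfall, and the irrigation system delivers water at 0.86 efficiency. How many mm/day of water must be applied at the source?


IWR = (ETc - Pe) / Ea
    = (7 - 4) / 0.86
    = 3 / 0.86
    = 3.49 mm/day


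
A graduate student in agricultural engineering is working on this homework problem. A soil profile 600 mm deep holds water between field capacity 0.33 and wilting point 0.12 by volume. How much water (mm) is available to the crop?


AW = (FC - WP) * D
   = (0.33 - 0.12) * 600
   = 0.21 * 600
   = 126 mm


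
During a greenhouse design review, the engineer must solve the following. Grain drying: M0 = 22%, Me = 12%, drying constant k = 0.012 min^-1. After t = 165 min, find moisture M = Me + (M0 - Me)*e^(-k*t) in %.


M = Me + (M0 - Me) * e^(-k*t)
  = 12 + (22 - 12) * e^(-0.012*165)
  = 12 + 10 * e^(-1.980)
  = 12 + 10 * 0.13807
  = 12 + 1.3807
  = 13.38%


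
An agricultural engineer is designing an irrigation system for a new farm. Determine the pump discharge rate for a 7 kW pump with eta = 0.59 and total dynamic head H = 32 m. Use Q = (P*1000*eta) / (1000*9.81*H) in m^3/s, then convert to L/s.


Q = (P * 1000 * eta) / (rho * g * H)
  = (7 * 1000 * 0.59) / (1000 * 9.81 * 32)
  = 4130 / 313920
  = 0.01316 m^3/s = 13.16 L/s


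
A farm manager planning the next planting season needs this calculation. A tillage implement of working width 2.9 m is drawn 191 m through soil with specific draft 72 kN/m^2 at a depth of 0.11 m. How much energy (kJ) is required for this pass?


E = k * d * w * L
  = 72 * 0.11 * 2.9 * 191
  = 4386.89 kJ


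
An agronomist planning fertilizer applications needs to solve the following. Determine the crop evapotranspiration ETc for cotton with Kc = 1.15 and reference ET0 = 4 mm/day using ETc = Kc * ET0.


ETc = Kc * ET0
    = 1.15 * 4
    = 4.60 mm/day


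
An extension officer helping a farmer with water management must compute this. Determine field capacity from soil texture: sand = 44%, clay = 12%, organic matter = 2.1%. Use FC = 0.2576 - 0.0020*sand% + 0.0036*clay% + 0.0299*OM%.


FC = 0.2576 - 0.0020*44 + 0.0036*12 + 0.0299*2.1
   = 0.2576 - 0.0880 + 0.0432 + 0.0628
   = 0.2756


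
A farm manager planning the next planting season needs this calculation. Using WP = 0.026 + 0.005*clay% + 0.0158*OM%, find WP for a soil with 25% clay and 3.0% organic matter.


WP = 0.026 + 0.005*25 + 0.0158*3.0
   = 0.026 + 0.1250 + 0.0474
   = 0.1984


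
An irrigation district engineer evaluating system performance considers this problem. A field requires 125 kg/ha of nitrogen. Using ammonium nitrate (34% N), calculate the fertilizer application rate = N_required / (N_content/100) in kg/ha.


Rate = N_required / (N_content / 100)
     = 125 / (34 / 100)
     = 125 / 0.34
     = 367.65 kg/ha


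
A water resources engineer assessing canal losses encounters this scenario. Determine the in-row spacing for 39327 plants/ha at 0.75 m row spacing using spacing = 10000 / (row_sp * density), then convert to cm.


spacing = 10000 / (row_sp * density)
        = 10000 / (0.75 * 39327)
        = 10000 / 29495.25
        = 0.33904 m = 33.90 cm


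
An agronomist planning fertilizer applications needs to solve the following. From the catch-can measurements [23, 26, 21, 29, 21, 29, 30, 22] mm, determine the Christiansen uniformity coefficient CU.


xbar = 201 / 8 = 25.125
sum|xi - xbar| = 27
CU = 100 * (1 - 27 / (8 * 25.125))
   = 100 * (1 - 0.1343)
   = 86.57%


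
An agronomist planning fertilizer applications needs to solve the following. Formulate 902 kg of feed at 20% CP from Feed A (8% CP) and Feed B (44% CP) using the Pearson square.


parts_A = CP_b - target = 44 - 20 = 24
parts_B = target - CP_a = 20 - 8 = 12
total_parts = 24 + 12 = 36
Feed A = 902 * 24 / 36 = 601.33 kg
Feed B = 902 * 12 / 36 = 300.67 kg

601.33 kg


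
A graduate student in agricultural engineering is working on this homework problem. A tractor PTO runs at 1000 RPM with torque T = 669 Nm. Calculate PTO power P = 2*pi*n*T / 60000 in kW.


P = 2*pi*n*T / 60000
  = 2*pi * 1000 * 669 / 60000
  = 4203450.97 / 60000
  = 70.06 kW


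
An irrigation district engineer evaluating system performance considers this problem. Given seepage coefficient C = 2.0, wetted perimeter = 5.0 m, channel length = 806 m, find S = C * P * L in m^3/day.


S = C * P * L
  = 2.0 * 5.0 * 806
  = 8060 m^3/day


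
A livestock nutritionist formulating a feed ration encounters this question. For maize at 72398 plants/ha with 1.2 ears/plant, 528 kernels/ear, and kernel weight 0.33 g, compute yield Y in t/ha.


Y = density * ears * kernels * kw
  = 72398 * 1.2 * 528 * 0.33 g/ha
  = 15137553.02 g/ha
  = 15137.55 kg/ha = 15.14 t/ha


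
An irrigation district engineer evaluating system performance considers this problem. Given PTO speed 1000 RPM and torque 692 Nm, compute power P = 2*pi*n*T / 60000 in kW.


P = 2*pi*n*T / 60000
  = 2*pi * 1000 * 692 / 60000
  = 4347964.23 / 60000
  = 72.47 kW


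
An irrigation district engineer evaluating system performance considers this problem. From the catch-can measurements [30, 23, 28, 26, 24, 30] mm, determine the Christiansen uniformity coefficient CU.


xbar = 161 / 6 = 26.833
sum|xi - xbar| = 15
CU = 100 * (1 - 15 / (6 * 26.833))
   = 100 * (1 - 0.0932)
   = 90.68%


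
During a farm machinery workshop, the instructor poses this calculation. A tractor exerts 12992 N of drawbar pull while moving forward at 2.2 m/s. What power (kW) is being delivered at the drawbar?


P = F * v / 1000
  = 12992 * 2.2 / 1000
  = 28582.40 / 1000
  = 28.58 kW


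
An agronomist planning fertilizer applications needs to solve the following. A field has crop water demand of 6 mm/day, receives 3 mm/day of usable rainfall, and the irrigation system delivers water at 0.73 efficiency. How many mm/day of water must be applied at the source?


IWR = (ETc - Pe) / Ea
    = (6 - 3) / 0.73
    = 3 / 0.73
    = 4.11 mm/day


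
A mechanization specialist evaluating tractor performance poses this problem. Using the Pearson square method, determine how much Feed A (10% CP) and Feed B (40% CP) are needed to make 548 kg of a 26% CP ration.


parts_A = CP_b - target = 40 - 26 = 14
parts_B = target - CP_a = 26 - 10 = 16
total_parts = 14 + 16 = 30
Feed A = 548 * 14 / 30 = 255.73 kg
Feed B = 548 * 16 / 30 = 292.27 kg

255.73 kg


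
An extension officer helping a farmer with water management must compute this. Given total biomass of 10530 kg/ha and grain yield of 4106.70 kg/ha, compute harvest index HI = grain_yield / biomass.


HI = grain_yield / biomass
   = 4106.70 / 10530
   = 0.39


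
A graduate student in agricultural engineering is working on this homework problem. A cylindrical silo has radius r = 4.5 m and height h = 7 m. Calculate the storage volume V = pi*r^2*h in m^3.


V = pi * r^2 * h
  = pi * 4.5^2 * 7
  = pi * 20.25 * 7
  = 445.32 m^3


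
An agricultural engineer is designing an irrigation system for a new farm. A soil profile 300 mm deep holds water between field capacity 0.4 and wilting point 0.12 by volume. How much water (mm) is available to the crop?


AW = (FC - WP) * D
   = (0.4 - 0.12) * 300
   = 0.28 * 300
   = 84 mm


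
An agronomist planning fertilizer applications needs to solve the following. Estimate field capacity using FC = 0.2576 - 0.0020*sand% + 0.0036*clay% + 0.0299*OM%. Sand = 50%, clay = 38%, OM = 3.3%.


FC = 0.2576 - 0.0020*50 + 0.0036*38 + 0.0299*3.3
   = 0.2576 - 0.1000 + 0.1368 + 0.0987
   = 0.3931


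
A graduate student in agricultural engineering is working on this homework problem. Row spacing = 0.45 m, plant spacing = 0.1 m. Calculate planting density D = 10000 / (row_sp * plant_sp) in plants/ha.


D = 10000 / (row_sp * plant_sp)
  = 10000 / (0.45 * 0.1)
  = 10000 / 0.0450
  = 222222.22 plants/ha


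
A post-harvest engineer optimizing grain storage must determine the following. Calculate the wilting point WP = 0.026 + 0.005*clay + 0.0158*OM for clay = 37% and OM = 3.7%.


WP = 0.026 + 0.005*37 + 0.0158*3.7
   = 0.026 + 0.1850 + 0.0585
   = 0.2695


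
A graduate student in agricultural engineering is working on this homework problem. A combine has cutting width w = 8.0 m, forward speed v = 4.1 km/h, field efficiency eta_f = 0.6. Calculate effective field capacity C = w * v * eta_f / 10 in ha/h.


C = w * v * eta_f / 10
  = 8.0 * 4.1 * 0.6 / 10
  = 19.68 / 10
  = 1.97 ha/h


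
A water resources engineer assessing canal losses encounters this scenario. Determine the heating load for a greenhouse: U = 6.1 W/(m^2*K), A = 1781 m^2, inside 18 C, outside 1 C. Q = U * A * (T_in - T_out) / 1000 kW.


dT = 18 - (1) = 17 K
Q = U * A * dT
  = 6.1 * 1781 * 17
  = 184689.70 W = 184.69 kW


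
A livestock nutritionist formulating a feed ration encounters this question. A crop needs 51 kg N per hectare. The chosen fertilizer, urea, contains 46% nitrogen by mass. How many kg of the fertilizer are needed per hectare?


Rate = N_required / (N_content / 100)
     = 51 / (46 / 100)
     = 51 / 0.46
     = 110.87 kg/ha


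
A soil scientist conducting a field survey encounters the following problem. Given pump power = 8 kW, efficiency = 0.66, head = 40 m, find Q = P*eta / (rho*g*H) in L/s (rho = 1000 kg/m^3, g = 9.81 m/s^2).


Q = (P * 1000 * eta) / (rho * g * H)
  = (8 * 1000 * 0.66) / (1000 * 9.81 * 40)
  = 5280 / 392400
  = 0.01346 m^3/s = 13.46 L/s


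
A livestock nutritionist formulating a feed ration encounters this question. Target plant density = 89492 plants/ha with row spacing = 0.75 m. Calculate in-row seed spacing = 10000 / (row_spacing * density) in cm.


spacing = 10000 / (row_sp * density)
        = 10000 / (0.75 * 89492)
        = 10000 / 67119
        = 0.14899 m = 14.90 cm


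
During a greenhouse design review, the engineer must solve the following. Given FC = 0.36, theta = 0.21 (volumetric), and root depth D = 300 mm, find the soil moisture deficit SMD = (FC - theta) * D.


SMD = (FC - theta) * D
    = (0.36 - 0.21) * 300
    = 0.150 * 300
    = 45 mm


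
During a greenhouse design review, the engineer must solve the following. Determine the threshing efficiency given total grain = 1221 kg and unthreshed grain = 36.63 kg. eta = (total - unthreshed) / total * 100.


eta = (total - unthreshed) / total * 100
    = (1221 - 36.63) / 1221 * 100
    = 1184.37 / 1221 * 100
    = 97%


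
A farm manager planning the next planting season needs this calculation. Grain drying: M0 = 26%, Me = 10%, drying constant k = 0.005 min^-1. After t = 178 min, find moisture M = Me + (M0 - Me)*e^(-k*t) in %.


M = Me + (M0 - Me) * e^(-k*t)
  = 10 + (26 - 10) * e^(-0.005*178)
  = 10 + 16 * e^(-0.890)
  = 10 + 16 * 0.41066
  = 10 + 6.5705
  = 16.57%


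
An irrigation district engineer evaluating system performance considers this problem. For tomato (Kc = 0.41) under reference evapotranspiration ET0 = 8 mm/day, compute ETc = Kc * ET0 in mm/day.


ETc = Kc * ET0
    = 0.41 * 8
    = 3.28 mm/day


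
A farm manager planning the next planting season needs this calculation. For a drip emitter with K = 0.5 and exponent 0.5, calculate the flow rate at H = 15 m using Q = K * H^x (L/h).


Q = K * H^x
  = 0.5 * 15^0.5
  = 0.5 * 3.8730
  = 1.94 L/h


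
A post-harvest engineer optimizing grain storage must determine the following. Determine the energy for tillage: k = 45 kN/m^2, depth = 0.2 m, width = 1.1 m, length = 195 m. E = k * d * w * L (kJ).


E = k * d * w * L
  = 45 * 0.2 * 1.1 * 195
  = 1930.50 kJ


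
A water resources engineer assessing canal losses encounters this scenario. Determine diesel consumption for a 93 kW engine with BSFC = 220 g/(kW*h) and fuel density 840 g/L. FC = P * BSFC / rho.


FC = P * BSFC / rho_fuel
   = 93 * 220 / 840
   = 20460 / 840
   = 24.36 L/h


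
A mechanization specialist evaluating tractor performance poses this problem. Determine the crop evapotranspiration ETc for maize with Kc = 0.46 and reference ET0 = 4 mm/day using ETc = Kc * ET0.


ETc = Kc * ET0
    = 0.46 * 4
    = 1.84 mm/day


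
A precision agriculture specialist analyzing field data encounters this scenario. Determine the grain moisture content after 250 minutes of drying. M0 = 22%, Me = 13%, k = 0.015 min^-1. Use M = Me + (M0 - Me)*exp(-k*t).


M = Me + (M0 - Me) * e^(-k*t)
  = 13 + (22 - 13) * e^(-0.015*250)
  = 13 + 9 * e^(-3.750)
  = 13 + 9 * 0.02352
  = 13 + 0.2117
  = 13.21%


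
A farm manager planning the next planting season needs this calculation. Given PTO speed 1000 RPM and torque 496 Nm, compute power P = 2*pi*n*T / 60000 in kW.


P = 2*pi*n*T / 60000
  = 2*pi * 1000 * 496 / 60000
  = 3116459.91 / 60000
  = 51.94 kW


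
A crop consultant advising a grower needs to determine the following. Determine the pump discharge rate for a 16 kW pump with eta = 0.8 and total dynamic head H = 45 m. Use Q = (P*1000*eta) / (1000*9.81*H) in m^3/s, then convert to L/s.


Q = (P * 1000 * eta) / (rho * g * H)
  = (16 * 1000 * 0.8) / (1000 * 9.81 * 45)
  = 12800 / 441450
  = 0.02900 m^3/s = 29.00 L/s


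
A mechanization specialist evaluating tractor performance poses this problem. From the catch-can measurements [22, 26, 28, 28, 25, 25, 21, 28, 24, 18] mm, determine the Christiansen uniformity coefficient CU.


xbar = 245 / 10 = 24.500
sum|xi - xbar| = 26
CU = 100 * (1 - 26 / (10 * 24.500))
   = 100 * (1 - 0.1061)
   = 89.39%


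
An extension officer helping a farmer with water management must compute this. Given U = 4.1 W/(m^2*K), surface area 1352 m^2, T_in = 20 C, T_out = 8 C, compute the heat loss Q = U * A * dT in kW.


dT = 20 - (8) = 12 K
Q = U * A * dT
  = 4.1 * 1352 * 12
  = 66518.40 W = 66.52 kW


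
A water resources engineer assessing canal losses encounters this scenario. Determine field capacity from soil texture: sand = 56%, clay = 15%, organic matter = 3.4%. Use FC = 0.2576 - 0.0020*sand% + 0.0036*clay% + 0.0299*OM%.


FC = 0.2576 - 0.0020*56 + 0.0036*15 + 0.0299*3.4
   = 0.2576 - 0.1120 + 0.0540 + 0.1017
   = 0.3013


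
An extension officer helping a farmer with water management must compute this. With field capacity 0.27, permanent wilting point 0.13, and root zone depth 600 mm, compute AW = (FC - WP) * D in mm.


AW = (FC - WP) * D
   = (0.27 - 0.13) * 600
   = 0.14 * 600
   = 84 mm


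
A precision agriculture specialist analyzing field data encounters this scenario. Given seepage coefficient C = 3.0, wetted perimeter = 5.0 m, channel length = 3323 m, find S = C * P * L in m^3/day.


S = C * P * L
  = 3.0 * 5.0 * 3323
  = 49845 m^3/day


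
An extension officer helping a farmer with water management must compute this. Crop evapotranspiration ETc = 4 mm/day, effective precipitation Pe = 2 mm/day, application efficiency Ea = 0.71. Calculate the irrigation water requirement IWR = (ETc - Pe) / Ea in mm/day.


IWR = (ETc - Pe) / Ea
    = (4 - 2) / 0.71
    = 2 / 0.71
    = 2.82 mm/day


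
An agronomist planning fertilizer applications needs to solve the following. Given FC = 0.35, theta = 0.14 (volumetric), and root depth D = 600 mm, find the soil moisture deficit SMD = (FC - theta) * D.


SMD = (FC - theta) * D
    = (0.35 - 0.14) * 600
    = 0.210 * 600
    = 126 mm


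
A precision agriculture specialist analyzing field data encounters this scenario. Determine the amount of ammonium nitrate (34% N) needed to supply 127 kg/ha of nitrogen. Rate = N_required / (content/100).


Rate = N_required / (N_content / 100)
     = 127 / (34 / 100)
     = 127 / 0.34
     = 373.53 kg/ha


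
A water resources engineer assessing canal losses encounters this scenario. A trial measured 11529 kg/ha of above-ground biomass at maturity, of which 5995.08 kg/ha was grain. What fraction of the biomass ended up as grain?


HI = grain_yield / biomass
   = 5995.08 / 11529
   = 0.52


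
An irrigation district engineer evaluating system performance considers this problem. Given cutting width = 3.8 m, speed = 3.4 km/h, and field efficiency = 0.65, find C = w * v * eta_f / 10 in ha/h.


C = w * v * eta_f / 10
  = 3.8 * 3.4 * 0.65 / 10
  = 8.40 / 10
  = 0.84 ha/h


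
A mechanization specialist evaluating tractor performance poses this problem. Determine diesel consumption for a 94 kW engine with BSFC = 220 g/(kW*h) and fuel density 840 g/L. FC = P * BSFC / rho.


FC = P * BSFC / rho_fuel
   = 94 * 220 / 840
   = 20680 / 840
   = 24.62 L/h


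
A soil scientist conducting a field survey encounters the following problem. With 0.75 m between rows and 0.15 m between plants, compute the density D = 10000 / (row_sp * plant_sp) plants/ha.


D = 10000 / (row_sp * plant_sp)
  = 10000 / (0.75 * 0.15)
  = 10000 / 0.1125
  = 88888.89 plants/ha


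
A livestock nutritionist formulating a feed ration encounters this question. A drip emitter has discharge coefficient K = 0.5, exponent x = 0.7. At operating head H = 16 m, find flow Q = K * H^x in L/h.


Q = K * H^x
  = 0.5 * 16^0.7
  = 0.5 * 6.9644
  = 3.48 L/h


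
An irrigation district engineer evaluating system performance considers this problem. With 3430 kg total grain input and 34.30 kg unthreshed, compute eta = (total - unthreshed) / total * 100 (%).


eta = (total - unthreshed) / total * 100
    = (3430 - 34.30) / 3430 * 100
    = 3395.70 / 3430 * 100
    = 99%


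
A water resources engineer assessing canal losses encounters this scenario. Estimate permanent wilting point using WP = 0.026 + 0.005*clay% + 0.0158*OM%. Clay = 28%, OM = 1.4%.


WP = 0.026 + 0.005*28 + 0.0158*1.4
   = 0.026 + 0.1400 + 0.0221
   = 0.1881
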